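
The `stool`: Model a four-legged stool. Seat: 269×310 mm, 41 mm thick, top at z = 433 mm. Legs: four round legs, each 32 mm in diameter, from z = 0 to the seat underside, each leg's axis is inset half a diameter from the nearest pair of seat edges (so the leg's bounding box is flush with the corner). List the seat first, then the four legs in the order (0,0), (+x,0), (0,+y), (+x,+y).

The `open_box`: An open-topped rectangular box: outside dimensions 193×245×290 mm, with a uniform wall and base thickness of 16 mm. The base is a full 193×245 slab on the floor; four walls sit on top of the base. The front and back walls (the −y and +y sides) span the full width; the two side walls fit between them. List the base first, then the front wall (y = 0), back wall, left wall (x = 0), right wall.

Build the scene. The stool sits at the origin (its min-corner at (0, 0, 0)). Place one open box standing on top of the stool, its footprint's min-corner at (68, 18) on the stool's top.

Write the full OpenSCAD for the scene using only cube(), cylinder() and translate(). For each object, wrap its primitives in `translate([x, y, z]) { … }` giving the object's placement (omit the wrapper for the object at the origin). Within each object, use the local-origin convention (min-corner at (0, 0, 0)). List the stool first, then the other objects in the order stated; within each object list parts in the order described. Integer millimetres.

translate([0, 0, 392]) cube([269, 310, 41]);
translate([16, 16, 0]) cylinder(h = 392, r = 16);
translate([253, 16, 0]) cylinder(h = 392, r = 16);
translate([16, 294, 0]) cylinder(h = 392, r = 16);
translate([253, 294, 0]) cylinder(h = 392, r = 16);
translate([68, 18, 433]) {
  cube([193, 245, 16]);
  translate([0, 0, 16]) cube([193, 16, 274]);
  translate([0, 229, 16]) cube([193, 16, 274]);
  translate([0, 16, 16]) cube([16, 213, 274]);
  translate([177, 16, 16]) cube([16, 213, 274]);
}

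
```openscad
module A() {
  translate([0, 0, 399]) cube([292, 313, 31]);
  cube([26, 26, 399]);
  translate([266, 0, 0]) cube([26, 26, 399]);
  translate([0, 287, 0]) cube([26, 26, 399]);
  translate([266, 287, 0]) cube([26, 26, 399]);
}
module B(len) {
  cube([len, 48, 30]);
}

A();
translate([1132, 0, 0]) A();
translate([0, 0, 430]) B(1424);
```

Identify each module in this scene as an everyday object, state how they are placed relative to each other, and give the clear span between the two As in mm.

A is a stool. B is a beam. A beam spans the tops of two stools. The clear span between the two stools is 840 mm.

Second stool starts at x = 1132; first ends at x = 292; clear span = 1132 − 292 = 840 mm.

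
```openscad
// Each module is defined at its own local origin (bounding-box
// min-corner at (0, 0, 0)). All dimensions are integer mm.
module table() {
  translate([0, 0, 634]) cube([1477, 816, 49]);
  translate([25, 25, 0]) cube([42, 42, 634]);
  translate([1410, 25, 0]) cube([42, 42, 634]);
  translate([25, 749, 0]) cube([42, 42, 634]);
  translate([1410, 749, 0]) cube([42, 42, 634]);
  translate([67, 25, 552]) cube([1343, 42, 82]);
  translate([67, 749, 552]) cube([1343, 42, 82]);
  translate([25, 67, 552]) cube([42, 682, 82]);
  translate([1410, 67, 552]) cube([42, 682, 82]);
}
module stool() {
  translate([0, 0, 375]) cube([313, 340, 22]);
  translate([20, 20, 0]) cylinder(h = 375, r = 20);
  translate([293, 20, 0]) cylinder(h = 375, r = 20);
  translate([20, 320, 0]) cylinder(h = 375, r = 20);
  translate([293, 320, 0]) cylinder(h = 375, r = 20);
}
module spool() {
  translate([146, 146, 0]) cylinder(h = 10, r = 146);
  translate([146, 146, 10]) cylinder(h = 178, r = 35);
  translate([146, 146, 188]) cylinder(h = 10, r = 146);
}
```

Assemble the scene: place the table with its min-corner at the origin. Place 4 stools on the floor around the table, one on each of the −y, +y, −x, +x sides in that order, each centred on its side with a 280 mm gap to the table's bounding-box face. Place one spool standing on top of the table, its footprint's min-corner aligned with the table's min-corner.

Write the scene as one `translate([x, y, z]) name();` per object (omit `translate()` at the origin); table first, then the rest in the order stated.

table();
translate([582, -620, 0]) stool();
translate([582, 1096, 0]) stool();
translate([-593, 238, 0]) stool();
translate([1757, 238, 0]) stool();
translate([0, 0, 683]) spool();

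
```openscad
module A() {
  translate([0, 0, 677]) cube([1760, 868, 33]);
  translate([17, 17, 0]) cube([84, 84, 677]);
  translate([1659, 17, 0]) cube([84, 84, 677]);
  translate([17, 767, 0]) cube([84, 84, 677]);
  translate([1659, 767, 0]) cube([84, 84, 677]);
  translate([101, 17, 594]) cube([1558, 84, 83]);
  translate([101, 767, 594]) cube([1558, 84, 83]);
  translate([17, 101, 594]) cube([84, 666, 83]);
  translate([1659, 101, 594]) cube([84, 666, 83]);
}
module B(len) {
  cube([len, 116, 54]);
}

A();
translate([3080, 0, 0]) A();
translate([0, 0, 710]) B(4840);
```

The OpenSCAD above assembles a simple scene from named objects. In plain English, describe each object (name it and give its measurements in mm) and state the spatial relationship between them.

A is a table with a 1760×868 mm rectangular top, 33 mm thick, top surface at z = 710 mm, supported by four 84×84 mm square legs, each inset 17 mm from the nearest pair of top edges, running from the floor. Four apron rails, 84 mm thick and 83 mm tall, run between adjacent legs with their top edges flush with the underside of the top and their outer faces flush with the legs' outer faces.

B is a rectangular beam 4840 mm long (x), 116 mm deep (y), 54 mm thick (z).

The beam spans the tops of two tables placed 1320 mm apart, resting at z = 710 mm.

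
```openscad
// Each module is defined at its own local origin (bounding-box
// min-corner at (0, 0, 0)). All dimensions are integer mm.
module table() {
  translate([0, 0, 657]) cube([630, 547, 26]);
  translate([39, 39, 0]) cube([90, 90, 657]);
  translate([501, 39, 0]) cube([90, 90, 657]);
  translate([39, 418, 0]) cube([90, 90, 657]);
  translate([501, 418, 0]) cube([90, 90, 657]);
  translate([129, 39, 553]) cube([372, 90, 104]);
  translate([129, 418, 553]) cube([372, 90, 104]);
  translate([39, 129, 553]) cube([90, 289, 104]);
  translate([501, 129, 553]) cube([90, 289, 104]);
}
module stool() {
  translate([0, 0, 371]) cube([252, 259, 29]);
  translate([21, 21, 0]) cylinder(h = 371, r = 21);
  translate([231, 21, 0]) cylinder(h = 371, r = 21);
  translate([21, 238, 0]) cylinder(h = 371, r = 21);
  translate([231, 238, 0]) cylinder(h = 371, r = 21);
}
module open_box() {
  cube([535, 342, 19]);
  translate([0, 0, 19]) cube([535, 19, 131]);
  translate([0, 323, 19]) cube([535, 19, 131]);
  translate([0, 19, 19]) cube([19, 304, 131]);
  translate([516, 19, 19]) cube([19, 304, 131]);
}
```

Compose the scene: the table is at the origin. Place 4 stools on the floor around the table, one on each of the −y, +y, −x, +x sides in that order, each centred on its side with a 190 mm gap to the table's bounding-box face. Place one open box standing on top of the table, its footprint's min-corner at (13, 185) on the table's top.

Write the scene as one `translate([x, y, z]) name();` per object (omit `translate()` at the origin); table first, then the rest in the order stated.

table();
translate([189, -449, 0]) stool();
translate([189, 737, 0]) stool();
translate([-442, 144, 0]) stool();
translate([820, 144, 0]) stool();
translate([13, 185, 683]) open_box();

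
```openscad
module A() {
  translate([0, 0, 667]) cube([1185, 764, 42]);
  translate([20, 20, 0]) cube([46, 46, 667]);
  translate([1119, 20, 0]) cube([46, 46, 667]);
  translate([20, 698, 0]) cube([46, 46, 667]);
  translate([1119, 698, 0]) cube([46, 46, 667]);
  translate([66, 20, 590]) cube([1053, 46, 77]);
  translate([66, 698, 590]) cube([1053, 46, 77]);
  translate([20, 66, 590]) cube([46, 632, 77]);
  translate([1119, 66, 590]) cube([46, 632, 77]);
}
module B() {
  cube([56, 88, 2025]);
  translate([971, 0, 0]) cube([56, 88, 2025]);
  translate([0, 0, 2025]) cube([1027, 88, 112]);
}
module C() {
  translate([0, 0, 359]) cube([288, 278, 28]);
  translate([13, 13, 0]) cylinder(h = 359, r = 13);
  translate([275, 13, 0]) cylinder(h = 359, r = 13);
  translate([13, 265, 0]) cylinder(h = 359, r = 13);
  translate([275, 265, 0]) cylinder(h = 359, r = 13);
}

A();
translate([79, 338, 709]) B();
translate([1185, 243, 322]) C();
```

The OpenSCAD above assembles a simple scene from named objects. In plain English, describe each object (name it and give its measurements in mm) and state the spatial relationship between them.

A is a table: top 1185 mm (x) × 764 mm (y), 42 mm thick, upper face at z = 709 mm, on four 46×46 mm square legs, each inset 20 mm from the nearest pair of top edges, running from z = 0 to the bottom of the top. Four apron rails, 46 mm thick and 77 mm tall, run between adjacent legs with their top edges flush with the underside of the top and their outer faces flush with the legs' outer faces.

B is a rectangular door frame: two vertical jambs of 56×88 mm section, 2025 mm tall, with a clear opening 915 mm wide between their inner faces. A header 112 mm tall and 88 mm deep lies on top of the jambs and spans the full outside width.

C is a four-legged stool. The seat is 288×278 mm, 28 mm thick, top at z = 387 mm. It stands on four round legs, each 26 mm in diameter, from z = 0 to the seat underside, each leg's axis is inset half a diameter from the nearest pair of seat edges (so the leg's bounding box is flush with the corner).

The door frame is on top of the table, centred. The stool is beside the table with their tops flush at z = 709.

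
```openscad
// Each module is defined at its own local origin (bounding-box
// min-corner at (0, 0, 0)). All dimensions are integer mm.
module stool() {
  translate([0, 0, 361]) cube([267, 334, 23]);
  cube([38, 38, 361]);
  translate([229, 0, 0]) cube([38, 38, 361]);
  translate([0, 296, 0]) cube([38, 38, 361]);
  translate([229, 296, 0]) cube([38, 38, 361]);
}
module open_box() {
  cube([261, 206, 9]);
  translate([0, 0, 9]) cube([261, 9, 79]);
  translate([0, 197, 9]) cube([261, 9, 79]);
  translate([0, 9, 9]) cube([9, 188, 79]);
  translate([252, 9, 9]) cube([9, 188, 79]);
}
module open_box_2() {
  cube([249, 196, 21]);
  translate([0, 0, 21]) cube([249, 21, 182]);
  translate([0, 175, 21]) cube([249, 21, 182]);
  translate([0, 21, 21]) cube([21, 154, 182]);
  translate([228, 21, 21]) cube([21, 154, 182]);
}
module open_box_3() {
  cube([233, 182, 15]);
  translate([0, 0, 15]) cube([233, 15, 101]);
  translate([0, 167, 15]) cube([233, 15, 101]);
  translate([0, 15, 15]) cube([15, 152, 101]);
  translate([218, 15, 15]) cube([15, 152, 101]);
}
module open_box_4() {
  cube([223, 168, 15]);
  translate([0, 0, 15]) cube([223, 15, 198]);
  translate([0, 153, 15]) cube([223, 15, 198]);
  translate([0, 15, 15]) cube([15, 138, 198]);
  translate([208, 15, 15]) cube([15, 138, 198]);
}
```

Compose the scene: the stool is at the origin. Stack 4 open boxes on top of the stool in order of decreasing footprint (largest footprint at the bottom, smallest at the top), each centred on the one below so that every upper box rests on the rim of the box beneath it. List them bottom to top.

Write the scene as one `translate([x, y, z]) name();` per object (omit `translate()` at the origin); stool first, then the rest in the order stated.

stool();
translate([3, 64, 384]) open_box();
translate([9, 69, 472]) open_box_2();
translate([17, 76, 675]) open_box_3();
translate([22, 83, 791]) open_box_4();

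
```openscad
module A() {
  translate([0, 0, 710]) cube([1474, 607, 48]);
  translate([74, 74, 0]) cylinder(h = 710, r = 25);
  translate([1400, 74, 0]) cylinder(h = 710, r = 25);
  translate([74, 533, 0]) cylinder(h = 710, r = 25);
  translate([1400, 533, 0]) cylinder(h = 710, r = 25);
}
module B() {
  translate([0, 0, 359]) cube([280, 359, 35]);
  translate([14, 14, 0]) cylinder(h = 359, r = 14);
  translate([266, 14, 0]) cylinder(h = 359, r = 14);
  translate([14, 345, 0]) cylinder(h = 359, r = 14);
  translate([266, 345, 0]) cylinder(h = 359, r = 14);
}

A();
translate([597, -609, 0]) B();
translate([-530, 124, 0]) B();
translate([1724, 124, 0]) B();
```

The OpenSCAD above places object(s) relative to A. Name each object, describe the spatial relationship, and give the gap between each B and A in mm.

A is a table. B is a stool. Three stools sit around the table at the −y, −x, +x sides. The gap between each stool and the table is 250 mm.

Each stool's nearest face is 250 mm from the table's bounding box.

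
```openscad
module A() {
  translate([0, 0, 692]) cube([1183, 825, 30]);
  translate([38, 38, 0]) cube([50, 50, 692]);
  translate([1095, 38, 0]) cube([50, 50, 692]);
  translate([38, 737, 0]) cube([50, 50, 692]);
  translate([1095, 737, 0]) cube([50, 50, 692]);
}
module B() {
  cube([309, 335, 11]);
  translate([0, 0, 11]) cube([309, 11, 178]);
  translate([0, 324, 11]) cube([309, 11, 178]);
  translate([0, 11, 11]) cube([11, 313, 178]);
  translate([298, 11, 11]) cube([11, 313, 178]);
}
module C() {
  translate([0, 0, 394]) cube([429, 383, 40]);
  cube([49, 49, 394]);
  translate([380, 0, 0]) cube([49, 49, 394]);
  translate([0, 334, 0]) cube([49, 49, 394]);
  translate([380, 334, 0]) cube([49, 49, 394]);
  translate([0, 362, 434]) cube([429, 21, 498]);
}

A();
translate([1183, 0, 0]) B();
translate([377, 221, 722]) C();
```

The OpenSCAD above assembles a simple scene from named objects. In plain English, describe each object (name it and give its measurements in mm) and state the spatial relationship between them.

A is a rectangular dining table. The top is 1183×825×30 mm with its upper surface at z = 722 mm. It stands on four 50×50 mm square legs, each inset 38 mm from the nearest pair of top edges, running from the floor to the underside of the top.

B is an open storage box with external size 309×335×189 mm and wall thickness 11 mm (the base is also 11 mm thick). The base covers the whole footprint; the four walls stand on the base, with the y-facing walls full-width and the x-facing walls fitting between their inner faces.

C is a chair. The seat is a 429×383×40 mm slab with its top at z = 434 mm, on four 49×49 mm corner legs (flush with the seat edges, standing on z = 0). A flat backrest 21 mm thick, 498 mm tall, spans the full seat width and rises from the seat top along its +y edge, rear face flush with the rear of the seat.

The open box is against the table's +x side, with their −y faces flush. The chair is on top of the table, centred.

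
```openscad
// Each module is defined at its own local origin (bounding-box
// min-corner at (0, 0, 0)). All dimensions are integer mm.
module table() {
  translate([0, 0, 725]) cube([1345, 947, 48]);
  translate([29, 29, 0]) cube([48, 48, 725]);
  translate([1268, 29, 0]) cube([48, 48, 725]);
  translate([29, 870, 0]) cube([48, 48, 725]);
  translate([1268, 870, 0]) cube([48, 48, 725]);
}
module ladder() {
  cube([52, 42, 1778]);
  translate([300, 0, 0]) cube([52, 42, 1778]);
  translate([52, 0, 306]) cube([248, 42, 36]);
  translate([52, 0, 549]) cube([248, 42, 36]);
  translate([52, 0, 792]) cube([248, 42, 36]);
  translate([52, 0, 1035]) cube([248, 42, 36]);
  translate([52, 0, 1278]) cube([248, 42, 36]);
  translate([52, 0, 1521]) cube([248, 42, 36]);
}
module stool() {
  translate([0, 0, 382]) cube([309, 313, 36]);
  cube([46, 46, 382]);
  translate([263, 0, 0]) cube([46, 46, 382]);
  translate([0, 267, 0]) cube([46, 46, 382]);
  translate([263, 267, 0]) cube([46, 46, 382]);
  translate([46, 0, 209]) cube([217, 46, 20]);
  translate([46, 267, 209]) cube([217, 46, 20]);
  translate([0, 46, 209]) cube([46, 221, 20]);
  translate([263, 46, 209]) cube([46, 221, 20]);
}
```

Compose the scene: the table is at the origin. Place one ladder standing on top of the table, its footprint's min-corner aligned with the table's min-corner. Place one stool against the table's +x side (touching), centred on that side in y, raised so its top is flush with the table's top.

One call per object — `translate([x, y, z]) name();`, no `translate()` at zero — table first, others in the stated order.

table();
translate([0, 0, 773]) ladder();
translate([1345, 317, 355]) stool();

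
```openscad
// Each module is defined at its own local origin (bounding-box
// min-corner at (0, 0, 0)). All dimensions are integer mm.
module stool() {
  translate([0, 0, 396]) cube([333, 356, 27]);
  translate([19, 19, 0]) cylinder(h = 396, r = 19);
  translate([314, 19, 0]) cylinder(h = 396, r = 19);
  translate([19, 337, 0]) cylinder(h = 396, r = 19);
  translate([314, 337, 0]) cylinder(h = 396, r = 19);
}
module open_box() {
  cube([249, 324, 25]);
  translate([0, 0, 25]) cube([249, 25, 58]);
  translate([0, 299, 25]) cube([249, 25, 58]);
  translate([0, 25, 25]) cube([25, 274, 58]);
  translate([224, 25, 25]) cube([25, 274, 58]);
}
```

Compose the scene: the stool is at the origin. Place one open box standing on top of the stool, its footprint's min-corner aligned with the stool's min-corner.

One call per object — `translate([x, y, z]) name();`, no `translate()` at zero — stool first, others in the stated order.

stool();
translate([0, 0, 423]) open_box();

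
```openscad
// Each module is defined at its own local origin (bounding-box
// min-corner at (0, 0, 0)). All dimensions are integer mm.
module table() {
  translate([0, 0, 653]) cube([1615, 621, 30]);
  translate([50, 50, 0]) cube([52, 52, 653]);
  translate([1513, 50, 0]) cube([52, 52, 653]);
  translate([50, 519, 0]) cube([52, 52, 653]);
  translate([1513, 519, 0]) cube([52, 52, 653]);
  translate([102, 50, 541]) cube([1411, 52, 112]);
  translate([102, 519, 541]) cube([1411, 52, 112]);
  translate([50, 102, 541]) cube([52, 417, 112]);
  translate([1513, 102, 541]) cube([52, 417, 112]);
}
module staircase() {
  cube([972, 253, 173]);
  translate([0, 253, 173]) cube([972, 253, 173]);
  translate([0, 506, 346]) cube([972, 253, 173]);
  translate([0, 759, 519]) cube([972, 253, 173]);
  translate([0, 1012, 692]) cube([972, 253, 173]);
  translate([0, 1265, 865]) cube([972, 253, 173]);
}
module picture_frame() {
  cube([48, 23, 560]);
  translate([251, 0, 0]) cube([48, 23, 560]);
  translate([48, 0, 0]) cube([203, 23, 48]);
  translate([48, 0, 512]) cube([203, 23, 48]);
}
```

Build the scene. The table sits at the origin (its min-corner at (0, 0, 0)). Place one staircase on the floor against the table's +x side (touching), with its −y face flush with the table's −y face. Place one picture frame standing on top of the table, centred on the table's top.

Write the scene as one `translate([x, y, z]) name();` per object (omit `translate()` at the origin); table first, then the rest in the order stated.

table();
translate([1615, 0, 0]) staircase();
translate([658, 299, 683]) picture_frame();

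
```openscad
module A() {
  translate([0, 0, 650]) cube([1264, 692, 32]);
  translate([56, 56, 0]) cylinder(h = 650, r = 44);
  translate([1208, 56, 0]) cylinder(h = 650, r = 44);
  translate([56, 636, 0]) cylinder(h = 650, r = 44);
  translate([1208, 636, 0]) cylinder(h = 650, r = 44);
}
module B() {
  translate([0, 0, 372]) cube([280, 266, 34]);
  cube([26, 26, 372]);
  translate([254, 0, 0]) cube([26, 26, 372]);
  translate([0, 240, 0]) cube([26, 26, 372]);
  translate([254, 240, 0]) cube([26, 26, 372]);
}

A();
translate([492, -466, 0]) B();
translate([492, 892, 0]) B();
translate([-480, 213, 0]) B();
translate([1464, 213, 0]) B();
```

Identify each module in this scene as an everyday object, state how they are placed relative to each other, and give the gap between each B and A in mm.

A is a table. B is a stool. Four stools sit around the table at the −y, +y, −x, +x sides. The gap between each stool and the table is 200 mm.

Each stool's nearest face is 200 mm from the table's bounding box.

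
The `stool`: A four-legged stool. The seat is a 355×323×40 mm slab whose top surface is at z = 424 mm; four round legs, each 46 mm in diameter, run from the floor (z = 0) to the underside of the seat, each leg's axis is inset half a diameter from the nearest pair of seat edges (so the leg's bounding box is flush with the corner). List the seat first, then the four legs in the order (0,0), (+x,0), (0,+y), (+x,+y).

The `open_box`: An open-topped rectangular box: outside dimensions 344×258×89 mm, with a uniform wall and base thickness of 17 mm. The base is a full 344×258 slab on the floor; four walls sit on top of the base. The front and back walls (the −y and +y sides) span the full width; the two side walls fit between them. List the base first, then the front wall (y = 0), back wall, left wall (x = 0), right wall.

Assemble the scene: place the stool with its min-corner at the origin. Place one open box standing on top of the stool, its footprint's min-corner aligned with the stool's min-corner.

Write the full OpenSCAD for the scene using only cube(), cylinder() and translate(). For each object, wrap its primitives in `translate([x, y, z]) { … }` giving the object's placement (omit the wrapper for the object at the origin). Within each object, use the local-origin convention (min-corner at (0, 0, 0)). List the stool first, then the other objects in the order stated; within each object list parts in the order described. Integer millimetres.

translate([0, 0, 384]) cube([355, 323, 40]);
translate([23, 23, 0]) cylinder(h = 384, r = 23);
translate([332, 23, 0]) cylinder(h = 384, r = 23);
translate([23, 300, 0]) cylinder(h = 384, r = 23);
translate([332, 300, 0]) cylinder(h = 384, r = 23);
translate([0, 0, 424]) {
  cube([344, 258, 17]);
  translate([0, 0, 17]) cube([344, 17, 72]);
  translate([0, 241, 17]) cube([344, 17, 72]);
  translate([0, 17, 17]) cube([17, 224, 72]);
  translate([327, 17, 17]) cube([17, 224, 72]);
}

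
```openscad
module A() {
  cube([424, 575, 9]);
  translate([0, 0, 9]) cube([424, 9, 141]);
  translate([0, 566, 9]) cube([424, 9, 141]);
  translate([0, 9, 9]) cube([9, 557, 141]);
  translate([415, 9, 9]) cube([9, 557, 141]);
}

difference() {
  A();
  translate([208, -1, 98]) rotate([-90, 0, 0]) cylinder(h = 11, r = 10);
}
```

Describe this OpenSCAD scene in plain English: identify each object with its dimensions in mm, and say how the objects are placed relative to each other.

A is an open-topped rectangular box: outside dimensions 424×575×150 mm, with a uniform wall and base thickness of 9 mm. The base is a full 424×575 slab on the floor; four walls sit on top of the base. The front and back walls (the −y and +y sides) span the full width; the two side walls fit between them.

The open box has a circular hole of radius 10 mm through its front wall, centred at (x = 208, z = 98).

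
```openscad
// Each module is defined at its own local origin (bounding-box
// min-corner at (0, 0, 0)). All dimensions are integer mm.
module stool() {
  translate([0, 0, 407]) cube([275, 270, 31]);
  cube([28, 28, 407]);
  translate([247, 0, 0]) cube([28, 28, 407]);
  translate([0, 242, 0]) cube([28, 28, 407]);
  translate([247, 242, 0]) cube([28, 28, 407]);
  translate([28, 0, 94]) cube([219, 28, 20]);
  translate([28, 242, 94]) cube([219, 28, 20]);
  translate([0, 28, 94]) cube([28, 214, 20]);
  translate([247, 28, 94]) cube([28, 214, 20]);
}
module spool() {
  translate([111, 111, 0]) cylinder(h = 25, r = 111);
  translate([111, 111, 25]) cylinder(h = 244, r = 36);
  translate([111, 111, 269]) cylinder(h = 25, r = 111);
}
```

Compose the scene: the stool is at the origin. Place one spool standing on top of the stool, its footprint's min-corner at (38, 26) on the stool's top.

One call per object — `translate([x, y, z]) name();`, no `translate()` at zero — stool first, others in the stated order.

stool();
translate([38, 26, 438]) spool();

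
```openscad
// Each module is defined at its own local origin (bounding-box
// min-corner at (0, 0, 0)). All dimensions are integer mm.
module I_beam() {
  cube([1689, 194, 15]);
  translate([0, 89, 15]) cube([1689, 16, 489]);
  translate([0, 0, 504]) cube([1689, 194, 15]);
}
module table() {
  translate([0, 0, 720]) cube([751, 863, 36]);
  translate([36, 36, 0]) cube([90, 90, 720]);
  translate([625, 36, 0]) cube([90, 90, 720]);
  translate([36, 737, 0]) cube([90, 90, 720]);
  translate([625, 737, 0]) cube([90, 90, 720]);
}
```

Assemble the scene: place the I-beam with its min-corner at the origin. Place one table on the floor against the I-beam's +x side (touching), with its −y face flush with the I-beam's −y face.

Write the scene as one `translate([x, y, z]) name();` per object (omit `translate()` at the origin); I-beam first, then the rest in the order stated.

I_beam();
translate([1689, 0, 0]) table();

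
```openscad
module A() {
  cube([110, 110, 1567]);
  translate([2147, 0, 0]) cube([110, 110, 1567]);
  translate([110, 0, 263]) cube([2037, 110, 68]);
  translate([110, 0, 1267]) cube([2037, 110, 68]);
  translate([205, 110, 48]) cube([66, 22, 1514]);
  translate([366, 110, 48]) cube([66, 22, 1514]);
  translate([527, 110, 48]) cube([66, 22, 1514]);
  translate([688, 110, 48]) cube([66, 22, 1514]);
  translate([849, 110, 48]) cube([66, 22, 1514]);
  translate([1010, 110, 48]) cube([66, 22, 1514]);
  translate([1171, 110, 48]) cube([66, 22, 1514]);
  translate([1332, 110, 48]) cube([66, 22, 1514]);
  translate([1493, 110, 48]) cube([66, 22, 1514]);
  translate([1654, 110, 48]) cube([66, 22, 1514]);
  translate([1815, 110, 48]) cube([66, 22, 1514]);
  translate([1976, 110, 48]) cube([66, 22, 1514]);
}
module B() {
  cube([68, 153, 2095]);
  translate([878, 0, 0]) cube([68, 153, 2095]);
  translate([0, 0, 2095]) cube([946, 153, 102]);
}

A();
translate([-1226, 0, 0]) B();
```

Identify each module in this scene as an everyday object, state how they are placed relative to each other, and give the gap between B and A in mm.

The door frame's nearest face is 280 mm from the fence section's −x face.

A is a fence section. B is a door frame. The door frame is on the floor beside the fence section on its −x side. The gap between the door frame and the fence section is 280 mm.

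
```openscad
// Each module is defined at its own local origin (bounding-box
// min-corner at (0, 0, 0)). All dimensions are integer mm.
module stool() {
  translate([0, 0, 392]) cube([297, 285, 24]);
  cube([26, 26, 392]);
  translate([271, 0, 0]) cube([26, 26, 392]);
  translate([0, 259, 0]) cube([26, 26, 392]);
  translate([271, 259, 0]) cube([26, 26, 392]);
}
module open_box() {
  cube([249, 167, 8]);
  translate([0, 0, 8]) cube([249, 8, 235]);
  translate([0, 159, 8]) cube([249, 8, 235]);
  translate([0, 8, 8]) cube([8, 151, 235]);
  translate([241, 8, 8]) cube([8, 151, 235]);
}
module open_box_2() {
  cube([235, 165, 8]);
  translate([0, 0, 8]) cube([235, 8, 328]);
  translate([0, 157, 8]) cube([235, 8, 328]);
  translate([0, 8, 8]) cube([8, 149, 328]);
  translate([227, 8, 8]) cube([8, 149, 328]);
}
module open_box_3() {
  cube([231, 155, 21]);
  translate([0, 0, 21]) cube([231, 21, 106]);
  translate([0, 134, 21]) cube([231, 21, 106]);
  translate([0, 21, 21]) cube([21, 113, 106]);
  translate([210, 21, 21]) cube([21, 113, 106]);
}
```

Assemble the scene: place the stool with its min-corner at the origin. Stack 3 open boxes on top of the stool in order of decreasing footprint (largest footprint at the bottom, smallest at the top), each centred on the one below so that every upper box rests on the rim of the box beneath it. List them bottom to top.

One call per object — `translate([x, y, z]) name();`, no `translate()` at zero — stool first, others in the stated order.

stool();
translate([24, 59, 416]) open_box();
translate([31, 60, 659]) open_box_2();
translate([33, 65, 995]) open_box_3();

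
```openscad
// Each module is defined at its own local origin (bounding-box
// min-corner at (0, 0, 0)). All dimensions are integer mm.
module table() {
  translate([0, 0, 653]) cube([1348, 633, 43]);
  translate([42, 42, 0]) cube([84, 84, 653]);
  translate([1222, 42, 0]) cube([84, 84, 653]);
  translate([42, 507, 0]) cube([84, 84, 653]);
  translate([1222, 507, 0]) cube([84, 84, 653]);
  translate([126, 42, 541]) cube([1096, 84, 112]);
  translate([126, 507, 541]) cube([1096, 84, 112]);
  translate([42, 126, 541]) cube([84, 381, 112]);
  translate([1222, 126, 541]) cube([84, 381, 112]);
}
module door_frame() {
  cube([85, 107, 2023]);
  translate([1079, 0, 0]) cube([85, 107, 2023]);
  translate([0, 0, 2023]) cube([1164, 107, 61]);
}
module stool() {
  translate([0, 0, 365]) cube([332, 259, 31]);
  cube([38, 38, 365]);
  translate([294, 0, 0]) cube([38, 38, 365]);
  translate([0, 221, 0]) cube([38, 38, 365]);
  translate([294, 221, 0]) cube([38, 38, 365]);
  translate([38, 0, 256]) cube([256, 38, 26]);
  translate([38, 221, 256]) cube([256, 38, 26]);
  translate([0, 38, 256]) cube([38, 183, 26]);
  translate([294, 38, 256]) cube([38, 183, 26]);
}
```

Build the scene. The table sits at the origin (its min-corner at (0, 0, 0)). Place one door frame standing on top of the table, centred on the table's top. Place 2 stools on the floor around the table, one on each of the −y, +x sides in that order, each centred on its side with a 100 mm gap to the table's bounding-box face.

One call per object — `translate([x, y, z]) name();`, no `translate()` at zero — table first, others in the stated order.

table();
translate([92, 263, 696]) door_frame();
translate([508, -359, 0]) stool();
translate([1448, 187, 0]) stool();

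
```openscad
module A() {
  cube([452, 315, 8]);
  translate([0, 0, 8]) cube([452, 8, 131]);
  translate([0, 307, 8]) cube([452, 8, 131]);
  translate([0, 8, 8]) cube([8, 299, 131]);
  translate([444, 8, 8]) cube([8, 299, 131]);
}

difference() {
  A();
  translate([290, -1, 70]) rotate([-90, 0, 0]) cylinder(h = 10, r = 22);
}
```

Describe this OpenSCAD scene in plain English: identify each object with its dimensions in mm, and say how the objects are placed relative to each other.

A is an open-topped rectangular box: outside dimensions 452×315×139 mm, with a uniform wall and base thickness of 8 mm. The base is a full 452×315 slab on the floor; four walls sit on top of the base. The front and back walls (the −y and +y sides) span the full width; the two side walls fit between them.

The open box has a circular hole of radius 22 mm through its front wall, centred at (x = 290, z = 70).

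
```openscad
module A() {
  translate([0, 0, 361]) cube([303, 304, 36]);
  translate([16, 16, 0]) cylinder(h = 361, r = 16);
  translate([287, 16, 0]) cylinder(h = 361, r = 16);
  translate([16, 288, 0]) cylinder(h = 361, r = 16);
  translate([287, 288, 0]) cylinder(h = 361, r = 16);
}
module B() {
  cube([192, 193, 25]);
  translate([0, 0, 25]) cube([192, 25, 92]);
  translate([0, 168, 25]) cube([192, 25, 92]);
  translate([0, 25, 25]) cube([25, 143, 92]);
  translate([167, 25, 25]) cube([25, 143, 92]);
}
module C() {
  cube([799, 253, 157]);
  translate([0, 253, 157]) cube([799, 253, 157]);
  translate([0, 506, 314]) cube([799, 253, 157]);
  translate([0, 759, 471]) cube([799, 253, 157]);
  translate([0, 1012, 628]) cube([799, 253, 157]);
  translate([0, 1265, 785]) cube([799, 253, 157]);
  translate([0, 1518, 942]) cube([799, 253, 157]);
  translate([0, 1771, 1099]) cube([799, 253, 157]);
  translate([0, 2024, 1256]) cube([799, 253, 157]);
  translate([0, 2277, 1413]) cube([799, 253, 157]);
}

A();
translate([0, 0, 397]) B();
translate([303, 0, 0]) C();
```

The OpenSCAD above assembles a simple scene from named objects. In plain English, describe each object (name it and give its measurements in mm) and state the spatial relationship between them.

A is a four-legged stool. The seat is a 303×304×36 mm slab whose top surface is at z = 397 mm; four round legs, each 32 mm in diameter, run from the floor (z = 0) to the underside of the seat, each leg's axis is inset half a diameter from the nearest pair of seat edges (so the leg's bounding box is flush with the corner).

B is an open-topped rectangular box: outside dimensions 192×193×117 mm, with a uniform wall and base thickness of 25 mm. The base is a full 192×193 slab on the floor; four walls sit on top of the base. The front and back walls (the −y and +y sides) span the full width; the two side walls fit between them.

C is a run of 10 identical solid stair steps. Each tread is 799×253 mm and each step block is 157 mm high. Step 1 rests on the floor; step k is offset from step 1 by (k−1)×253 mm in y and (k−1)×157 mm in z.

The open box is on top of the stool. The staircase is against the stool's +x side, with their −y faces flush.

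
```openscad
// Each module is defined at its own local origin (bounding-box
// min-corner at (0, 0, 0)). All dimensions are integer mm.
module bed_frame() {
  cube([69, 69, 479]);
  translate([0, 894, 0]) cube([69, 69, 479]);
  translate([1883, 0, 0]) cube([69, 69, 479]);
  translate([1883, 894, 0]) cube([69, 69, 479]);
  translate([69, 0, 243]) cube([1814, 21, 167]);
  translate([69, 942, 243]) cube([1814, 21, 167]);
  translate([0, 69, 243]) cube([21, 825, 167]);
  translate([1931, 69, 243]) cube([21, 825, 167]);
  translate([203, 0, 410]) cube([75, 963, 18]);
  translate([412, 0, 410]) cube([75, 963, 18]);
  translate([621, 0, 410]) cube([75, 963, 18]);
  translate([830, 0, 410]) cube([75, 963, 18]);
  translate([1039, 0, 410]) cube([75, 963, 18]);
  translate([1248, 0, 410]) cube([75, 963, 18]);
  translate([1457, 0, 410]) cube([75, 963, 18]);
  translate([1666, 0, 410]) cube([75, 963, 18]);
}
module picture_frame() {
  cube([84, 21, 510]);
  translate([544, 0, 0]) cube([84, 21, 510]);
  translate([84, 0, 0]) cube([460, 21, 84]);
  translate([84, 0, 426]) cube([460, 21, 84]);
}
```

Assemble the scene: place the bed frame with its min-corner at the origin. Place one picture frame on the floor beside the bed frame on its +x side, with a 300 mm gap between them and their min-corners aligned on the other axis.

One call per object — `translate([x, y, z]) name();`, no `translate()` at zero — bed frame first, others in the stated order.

bed_frame();
translate([2252, 0, 0]) picture_frame();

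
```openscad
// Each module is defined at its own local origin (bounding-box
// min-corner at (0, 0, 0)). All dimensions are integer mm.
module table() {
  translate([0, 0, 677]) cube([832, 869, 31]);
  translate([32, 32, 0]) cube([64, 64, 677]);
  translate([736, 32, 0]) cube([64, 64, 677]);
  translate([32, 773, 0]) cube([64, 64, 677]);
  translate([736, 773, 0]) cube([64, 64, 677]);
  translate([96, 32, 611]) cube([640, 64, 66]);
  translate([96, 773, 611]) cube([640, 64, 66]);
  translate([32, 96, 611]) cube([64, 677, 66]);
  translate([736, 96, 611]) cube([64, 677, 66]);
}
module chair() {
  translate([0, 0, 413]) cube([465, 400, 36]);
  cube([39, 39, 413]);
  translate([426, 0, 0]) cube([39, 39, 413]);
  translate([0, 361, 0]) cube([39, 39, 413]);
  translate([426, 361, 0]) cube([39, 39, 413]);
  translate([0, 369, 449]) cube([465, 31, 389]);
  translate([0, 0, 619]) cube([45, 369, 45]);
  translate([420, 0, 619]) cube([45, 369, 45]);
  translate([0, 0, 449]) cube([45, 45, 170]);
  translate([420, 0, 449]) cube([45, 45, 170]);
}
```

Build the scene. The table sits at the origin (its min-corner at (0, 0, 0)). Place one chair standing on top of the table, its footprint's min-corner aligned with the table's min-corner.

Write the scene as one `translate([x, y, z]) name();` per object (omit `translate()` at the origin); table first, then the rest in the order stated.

table();
translate([0, 0, 708]) chair();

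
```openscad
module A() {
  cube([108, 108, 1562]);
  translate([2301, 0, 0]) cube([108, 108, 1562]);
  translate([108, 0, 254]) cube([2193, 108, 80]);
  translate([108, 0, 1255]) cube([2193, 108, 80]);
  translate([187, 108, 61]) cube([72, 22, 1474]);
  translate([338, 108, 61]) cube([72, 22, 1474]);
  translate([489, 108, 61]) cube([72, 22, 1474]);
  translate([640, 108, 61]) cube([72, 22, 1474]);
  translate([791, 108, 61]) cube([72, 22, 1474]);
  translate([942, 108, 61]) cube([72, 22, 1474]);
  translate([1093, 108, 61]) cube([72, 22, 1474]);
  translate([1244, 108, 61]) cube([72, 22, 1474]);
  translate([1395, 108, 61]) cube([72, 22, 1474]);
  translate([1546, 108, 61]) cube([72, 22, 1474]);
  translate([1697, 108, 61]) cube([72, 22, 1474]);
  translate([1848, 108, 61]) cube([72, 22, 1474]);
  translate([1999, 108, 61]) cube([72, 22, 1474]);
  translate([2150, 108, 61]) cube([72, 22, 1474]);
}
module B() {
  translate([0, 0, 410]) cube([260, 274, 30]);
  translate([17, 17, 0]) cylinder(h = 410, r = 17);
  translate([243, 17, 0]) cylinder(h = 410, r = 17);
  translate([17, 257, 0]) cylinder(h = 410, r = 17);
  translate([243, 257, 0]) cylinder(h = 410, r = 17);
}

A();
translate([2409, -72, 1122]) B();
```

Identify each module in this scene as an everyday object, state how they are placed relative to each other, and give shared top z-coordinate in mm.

A is a fence section. B is a stool. The stool is beside the fence section with their tops flush at z = 1562. The shared top z-coordinate is 1562 mm.

Both tops at z = 1562 mm.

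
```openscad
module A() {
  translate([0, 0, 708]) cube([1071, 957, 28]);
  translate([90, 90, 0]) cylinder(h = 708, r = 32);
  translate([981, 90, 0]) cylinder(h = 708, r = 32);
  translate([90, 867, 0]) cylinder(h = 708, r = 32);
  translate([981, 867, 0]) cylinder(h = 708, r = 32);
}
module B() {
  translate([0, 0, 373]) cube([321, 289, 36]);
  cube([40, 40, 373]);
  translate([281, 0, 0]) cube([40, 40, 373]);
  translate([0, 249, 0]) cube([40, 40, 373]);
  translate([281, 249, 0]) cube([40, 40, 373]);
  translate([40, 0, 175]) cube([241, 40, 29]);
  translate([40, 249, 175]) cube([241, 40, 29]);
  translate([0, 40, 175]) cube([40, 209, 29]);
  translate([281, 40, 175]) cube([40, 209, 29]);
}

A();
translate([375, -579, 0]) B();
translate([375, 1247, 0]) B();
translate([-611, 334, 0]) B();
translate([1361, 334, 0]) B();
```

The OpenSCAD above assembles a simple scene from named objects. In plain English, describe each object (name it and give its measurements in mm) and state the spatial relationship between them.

A is a table with a 1071×957 mm rectangular top, 28 mm thick, top surface at z = 736 mm, supported by four round legs of 64 mm diameter, each leg's bounding box inset 58 mm from the nearest pair of top edges, running from the floor.

B is a four-legged stool. The seat is a 321×289×36 mm slab whose top surface is at z = 409 mm; four square legs, each 40×40 mm in cross-section, run from the floor (z = 0) to the underside of the seat, each flush with a corner of the seat. Four stretchers, 40 mm wide and 29 mm tall, connect adjacent legs with their undersides at z = 175 mm, each running between the inner faces of the legs it joins and aligned with the legs' outer faces on the other axis.

Four stools sit around the table at the −y, +y, −x, +x sides.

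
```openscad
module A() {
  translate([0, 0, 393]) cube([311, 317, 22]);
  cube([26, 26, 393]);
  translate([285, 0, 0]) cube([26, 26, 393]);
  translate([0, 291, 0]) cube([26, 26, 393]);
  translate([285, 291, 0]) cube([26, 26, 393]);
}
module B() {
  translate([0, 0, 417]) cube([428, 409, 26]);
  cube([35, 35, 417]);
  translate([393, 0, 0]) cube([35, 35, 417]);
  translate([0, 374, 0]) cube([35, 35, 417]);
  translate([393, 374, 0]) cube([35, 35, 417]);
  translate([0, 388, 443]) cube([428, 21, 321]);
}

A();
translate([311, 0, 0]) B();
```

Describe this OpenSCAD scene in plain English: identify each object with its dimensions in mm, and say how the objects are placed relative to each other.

A is a four-legged stool. The seat is 311×317 mm, 22 mm thick, top at z = 415 mm. It stands on four square legs, each 26×26 mm in cross-section, from z = 0 to the seat underside, each flush with a corner of the seat.

B is a chair: 428×409 mm seat, 26 mm thick, top at z = 443 mm, on four 35 mm square corner legs flush with the seat edges. A 21 mm thick backrest slab spans the full seat width, extending 321 mm above the seat top, its back face flush with the seat's +y edge.

The chair is against the stool's +x side, with their −y faces flush.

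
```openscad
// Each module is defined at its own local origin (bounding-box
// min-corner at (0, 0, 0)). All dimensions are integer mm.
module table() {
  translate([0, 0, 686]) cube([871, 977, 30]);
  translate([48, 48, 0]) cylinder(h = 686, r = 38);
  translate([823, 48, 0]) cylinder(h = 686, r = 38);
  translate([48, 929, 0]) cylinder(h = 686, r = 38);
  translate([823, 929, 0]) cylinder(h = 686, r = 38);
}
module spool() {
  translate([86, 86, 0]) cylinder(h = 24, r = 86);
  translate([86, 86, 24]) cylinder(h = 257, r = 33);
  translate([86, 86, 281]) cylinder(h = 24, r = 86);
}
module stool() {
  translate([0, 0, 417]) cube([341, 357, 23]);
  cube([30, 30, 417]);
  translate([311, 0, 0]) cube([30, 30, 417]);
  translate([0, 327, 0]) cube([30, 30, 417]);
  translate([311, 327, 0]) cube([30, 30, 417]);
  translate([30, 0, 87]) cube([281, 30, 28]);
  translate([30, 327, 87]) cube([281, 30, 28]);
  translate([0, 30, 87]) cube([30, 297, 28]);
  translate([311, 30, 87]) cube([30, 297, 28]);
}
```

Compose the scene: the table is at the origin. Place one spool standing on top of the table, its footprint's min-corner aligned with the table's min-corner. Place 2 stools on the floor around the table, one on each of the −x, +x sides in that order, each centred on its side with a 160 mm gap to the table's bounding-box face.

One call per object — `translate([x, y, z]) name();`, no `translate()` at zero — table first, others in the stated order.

table();
translate([0, 0, 716]) spool();
translate([-501, 310, 0]) stool();
translate([1031, 310, 0]) stool();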